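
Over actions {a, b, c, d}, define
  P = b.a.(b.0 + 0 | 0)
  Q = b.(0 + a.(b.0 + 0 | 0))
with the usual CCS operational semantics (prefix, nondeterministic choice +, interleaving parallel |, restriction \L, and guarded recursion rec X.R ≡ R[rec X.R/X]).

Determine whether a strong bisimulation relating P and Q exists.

P's transition system — 4 states:
  m0 = b.a.(b.0 + 0 | 0) → ··b··> m1
  m1 = a.(b.0 + 0 | 0) → ··a··> m2
  m2 = b.0 + 0 | 0 → ··b··> m3
  m3 = 0 → ·
Q's transition system — 4 states:
  n0 = b.(0 + a.(b.0 + 0 | 0)) → ··b··> n1
  n1 = 0 + a.(b.0 + 0 | 0) → ··a··> n2
  n2 = b.0 + 0 | 0 → ··b··> n3
  n3 = 0 → ·
Bisimilarity quotient blocks:
  B0 = {m0, n0}
  B1 = {m1, n1}
  B2 = {m2, n2}
  B3 = {m3, n3}
m0 ∈ B0, n0 ∈ B0 → same block

YES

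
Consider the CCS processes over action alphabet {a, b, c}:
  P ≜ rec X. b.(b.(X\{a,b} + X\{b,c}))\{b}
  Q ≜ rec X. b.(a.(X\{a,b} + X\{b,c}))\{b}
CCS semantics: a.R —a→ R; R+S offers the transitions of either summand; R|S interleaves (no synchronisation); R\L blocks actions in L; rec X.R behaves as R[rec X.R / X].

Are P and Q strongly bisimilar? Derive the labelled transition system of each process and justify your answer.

Reachable graph of P (2 states):
  m0 = rec X. b.(b.(X\{a,b} + X\{b,c}))\{b} has moves ··b··> m1
  m1 = (b.((rec X. b.(b.(X\{a,b} + X\{b,c}))\{b})\{a,b} + (rec X. b.(b.(X\{a,b} + X\{b,c}))\{b})\{b,c}))\{b} has moves stopped
Reachable graph of Q (3 states):
  n0 = rec X. b.(a.(X\{a,b} + X\{b,c}))\{b} has moves ··b··> n1
  n1 = (a.((rec X. b.(a.(X\{a,b} + X\{b,c}))\{b})\{a,b} + (rec X. b.(a.(X\{a,b} + X\{b,c}))\{b})\{b,c}))\{b} has moves ··a··> n2
  n2 = ((rec X. b.(a.(X\{a,b} + X\{b,c}))\{b})\{a,b} + (rec X. b.(a.(X\{a,b} + X\{b,c}))\{b})\{b,c})\{b} has moves stopped
Bisimilarity quotient blocks:
  B0 = {m0}
  B1 = {m1, n2}
  B2 = {n0}
  B3 = {n1}
m0 ∈ B0, n0 ∈ B2 → different blocks

NO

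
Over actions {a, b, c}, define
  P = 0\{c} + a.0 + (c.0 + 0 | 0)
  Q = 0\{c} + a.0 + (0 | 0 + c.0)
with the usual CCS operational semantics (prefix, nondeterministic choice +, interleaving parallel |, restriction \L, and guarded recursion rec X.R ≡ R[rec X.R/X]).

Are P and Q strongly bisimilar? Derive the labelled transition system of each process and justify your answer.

P's transition system — 2 states:
  s0 = 0\{c} + a.0 + (c.0 + 0 | 0) ⊢ —a→ s1, —c→ s1
  s1 = 0 ⊢ ∅
Q's transition system — 2 states:
  t0 = 0\{c} + a.0 + (0 | 0 + c.0) ⊢ —a→ t1, —c→ t1
  t1 = 0 ⊢ ∅
Bisimilarity quotient blocks:
  B0 = {s0, t0}
  B1 = {s1, t1}
s0 ∈ B0, t0 ∈ B0 → same block

P ~ Q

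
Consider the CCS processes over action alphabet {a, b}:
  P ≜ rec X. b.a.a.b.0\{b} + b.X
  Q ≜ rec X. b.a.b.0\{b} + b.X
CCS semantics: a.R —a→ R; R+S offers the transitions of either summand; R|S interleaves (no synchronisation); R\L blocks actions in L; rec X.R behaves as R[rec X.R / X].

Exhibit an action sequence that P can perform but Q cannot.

baa

LTS(P): 5 reachable states
  u0 = rec X. b.a.a.b.0\{b} + b.X :: ··b··> u0, ··b··> u1
  u1 = a.a.b.0\{b} :: ··a··> u2
  u2 = a.b.0\{b} :: ··a··> u3
  u3 = b.0\{b} :: ··b··> u4
  u4 = 0\{b} :: ·
LTS(Q): 4 reachable states
  v0 = rec X. b.a.b.0\{b} + b.X :: ··b··> v0, ··b··> v1
  v1 = a.b.0\{b} :: ··a··> v2
  v2 = b.0\{b} :: ··b··> v3
  v3 = 0\{b} :: ·
Trace ⟨baa⟩ through P, begin at {u0}:
  step 1 (b): {u0, u1}
  step 2 (a): {u2}
  step 3 (a): {u3}
  P completes σ.
Trace ⟨baa⟩ through Q, begin at {v0}:
  step 1 (b): {v0, v1}
  step 2 (a): {v2}
  step 3 (a): ∅  — Q cannot continue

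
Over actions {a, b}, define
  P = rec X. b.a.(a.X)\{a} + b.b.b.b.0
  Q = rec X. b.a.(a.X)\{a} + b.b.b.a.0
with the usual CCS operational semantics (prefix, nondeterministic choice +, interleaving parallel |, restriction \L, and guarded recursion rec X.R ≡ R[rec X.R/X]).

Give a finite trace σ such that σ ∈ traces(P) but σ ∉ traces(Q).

Reachable graph of P (7 states):
  s0 = rec X. b.a.(a.X)\{a} + b.b.b.b.0 ⊢ ··b··> s1, ··b··> s2
  s1 = a.(a.(rec X. b.a.(a.X)\{a} + b.b.b.b.0))\{a} ⊢ ··a··> s3
  s2 = b.b.b.0 ⊢ ··b··> s4
  s3 = (a.(rec X. b.a.(a.X)\{a} + b.b.b.b.0))\{a} ⊢ (no moves)
  s4 = b.b.0 ⊢ ··b··> s5
  s5 = b.0 ⊢ ··b··> s6
  s6 = 0 ⊢ (no moves)
Reachable graph of Q (7 states):
  t0 = rec X. b.a.(a.X)\{a} + b.b.b.a.0 ⊢ ··b··> t1, ··b··> t2
  t1 = a.(a.(rec X. b.a.(a.X)\{a} + b.b.b.a.0))\{a} ⊢ ··a··> t3
  t2 = b.b.a.0 ⊢ ··b··> t4
  t3 = (a.(rec X. b.a.(a.X)\{a} + b.b.b.a.0))\{a} ⊢ (no moves)
  t4 = b.a.0 ⊢ ··b··> t5
  t5 = a.0 ⊢ ··a··> t6
  t6 = 0 ⊢ (no moves)
Executing bbbb from P (initial set {s0}):
  after b @ step 1: {s1, s2}
  after b @ step 2: {s4}
  after b @ step 3: {s5}
  after b @ step 4: {s6}
  — P admits the full trace.
Executing bbbb from Q (initial set {t0}):
  after b @ step 1: {t1, t2}
  after b @ step 2: {t4}
  after b @ step 3: {t5}
  after b @ step 4: ∅  — Q cannot continue

bbbb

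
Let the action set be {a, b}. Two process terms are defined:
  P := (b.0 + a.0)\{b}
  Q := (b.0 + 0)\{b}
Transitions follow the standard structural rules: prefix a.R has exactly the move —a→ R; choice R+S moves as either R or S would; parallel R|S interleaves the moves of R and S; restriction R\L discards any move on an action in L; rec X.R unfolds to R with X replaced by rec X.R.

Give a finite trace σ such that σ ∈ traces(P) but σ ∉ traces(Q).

a

P's transition system — 2 states:
  m0 = (b.0 + a.0)\{b} has moves ··a··> m1
  m1 = 0\{b} has moves deadlocked
Q's transition system — 1 states:
  n0 = (b.0 + 0)\{b} has moves deadlocked
Executing a from P (initial set {m0}):
  [1] a ⇒ {m1}
  ✓ P
Executing a from Q (initial set {n0}):
  [1] a ⇒ no successor for Q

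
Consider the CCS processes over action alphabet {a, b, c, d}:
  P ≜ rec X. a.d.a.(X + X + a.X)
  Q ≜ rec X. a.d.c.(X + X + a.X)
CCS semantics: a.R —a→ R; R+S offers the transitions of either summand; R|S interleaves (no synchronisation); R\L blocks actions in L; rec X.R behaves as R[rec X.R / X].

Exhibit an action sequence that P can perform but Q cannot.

ada

P's transition system — 4 states:
  p0 = rec X. a.d.a.(X + X + a.X) :: -a-> p1
  p1 = d.a.((rec X. a.d.a.(X + X + a.X)) + (rec X. a.d.a.(X + X + a.X)) + a.(rec X. a.d.a.(X + X + a.X))) :: -d-> p2
  p2 = a.((rec X. a.d.a.(X + X + a.X)) + (rec X. a.d.a.(X + X + a.X)) + a.(rec X. a.d.a.(X + X + a.X))) :: -a-> p3
  p3 = (rec X. a.d.a.(X + X + a.X)) + (rec X. a.d.a.(X + X + a.X)) + a.(rec X. a.d.a.(X + X + a.X)) :: -a-> p0, -a-> p1
Q's transition system — 4 states:
  q0 = rec X. a.d.c.(X + X + a.X) :: -a-> q1
  q1 = d.c.((rec X. a.d.c.(X + X + a.X)) + (rec X. a.d.c.(X + X + a.X)) + a.(rec X. a.d.c.(X + X + a.X))) :: -d-> q2
  q2 = c.((rec X. a.d.c.(X + X + a.X)) + (rec X. a.d.c.(X + X + a.X)) + a.(rec X. a.d.c.(X + X + a.X))) :: -c-> q3
  q3 = (rec X. a.d.c.(X + X + a.X)) + (rec X. a.d.c.(X + X + a.X)) + a.(rec X. a.d.c.(X + X + a.X)) :: -a-> q0, -a-> q1
Trace ⟨ada⟩ through P, begin at {p0}:
  after a @ step 1: {p1}
  after d @ step 2: {p2}
  after a @ step 3: {p3}
  — P admits the full trace.
Trace ⟨ada⟩ through Q, begin at {q0}:
  after a @ step 1: {q1}
  after d @ step 2: {q2}
  after a @ step 3: ∅ (Q stuck)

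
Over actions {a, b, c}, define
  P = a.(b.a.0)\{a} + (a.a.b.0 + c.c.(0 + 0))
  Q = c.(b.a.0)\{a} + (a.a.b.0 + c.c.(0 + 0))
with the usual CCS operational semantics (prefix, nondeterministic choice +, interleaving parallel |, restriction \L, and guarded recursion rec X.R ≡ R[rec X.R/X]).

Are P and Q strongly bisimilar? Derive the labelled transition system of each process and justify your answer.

not bisimilar

Reachable graph of P (8 states):
  u0 = a.(b.a.0)\{a} + (a.a.b.0 + c.c.(0 + 0)) has moves -a-> u1, -a-> u2, -c-> u3
  u1 = (b.a.0)\{a} has moves -b-> u4
  u2 = a.b.0 has moves -a-> u5
  u3 = c.(0 + 0) has moves -c-> u6
  u4 = (a.0)\{a} has moves stopped
  u5 = b.0 has moves -b-> u7
  u6 = 0 + 0 has moves stopped
  u7 = 0 has moves stopped
Reachable graph of Q (8 states):
  v0 = c.(b.a.0)\{a} + (a.a.b.0 + c.c.(0 + 0)) has moves -a-> v1, -c-> v2, -c-> v3
  v1 = a.b.0 has moves -a-> v4
  v2 = (b.a.0)\{a} has moves -b-> v5
  v3 = c.(0 + 0) has moves -c-> v6
  v4 = b.0 has moves -b-> v7
  v5 = (a.0)\{a} has moves stopped
  v6 = 0 + 0 has moves stopped
  v7 = 0 has moves stopped
Partition-refinement fixed point:
  B0 = {u0}
  B1 = {u2, v1}
  B2 = {u1, u5, v2, v4}
  B3 = {u4, u6, u7, v5, v6, v7}
  B4 = {u3, v3}
  B5 = {v0}
u0 ∈ B0, v0 ∈ B5 → different blocks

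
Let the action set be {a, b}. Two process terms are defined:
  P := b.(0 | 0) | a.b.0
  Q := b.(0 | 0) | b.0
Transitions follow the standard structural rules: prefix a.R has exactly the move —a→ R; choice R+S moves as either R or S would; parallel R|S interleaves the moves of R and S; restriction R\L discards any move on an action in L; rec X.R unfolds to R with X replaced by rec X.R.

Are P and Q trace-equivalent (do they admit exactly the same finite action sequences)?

traces(P) ≠ traces(Q) — witness ⟨a⟩

P's transition system — 6 states:
  u0 = b.(0 | 0) | a.b.0 :: —a→ u1, —b→ u2
  u1 = b.(0 | 0) | b.0 :: —b→ u3, —b→ u4
  u2 = 0 | 0 | a.b.0 :: —a→ u3
  u3 = 0 | 0 | b.0 :: —b→ u5
  u4 = b.(0 | 0) | 0 :: —b→ u5
  u5 = 0 | 0 | 0 :: ·
Q's transition system — 4 states:
  v0 = b.(0 | 0) | b.0 :: —b→ v1, —b→ v2
  v1 = 0 | 0 | b.0 :: —b→ v3
  v2 = b.(0 | 0) | 0 :: —b→ v3
  v3 = 0 | 0 | 0 :: ·
Run σ = ⟨a⟩ on P: start {u0}
  after a @ step 1: {u1}
  — P admits the full trace.
Run σ = ⟨a⟩ on Q: start {v0}
  after a @ step 1: ∅  — Q cannot continue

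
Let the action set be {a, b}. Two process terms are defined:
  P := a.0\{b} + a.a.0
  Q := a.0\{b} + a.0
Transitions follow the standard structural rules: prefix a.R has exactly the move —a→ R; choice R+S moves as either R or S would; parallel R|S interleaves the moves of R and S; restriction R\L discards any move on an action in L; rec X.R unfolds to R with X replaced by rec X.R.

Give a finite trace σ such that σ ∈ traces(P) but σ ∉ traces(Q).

aa

Reachable graph of P (4 states):
  m0 = a.0\{b} + a.a.0 | =a=> m1, =a=> m2
  m1 = 0\{b} | (no moves)
  m2 = a.0 | =a=> m3
  m3 = 0 | (no moves)
Reachable graph of Q (3 states):
  n0 = a.0\{b} + a.0 | =a=> n1, =a=> n2
  n1 = 0 | (no moves)
  n2 = 0\{b} | (no moves)
Run σ = ⟨aa⟩ on P: start {m0}
  step 1 (a): {m1, m2}
  step 2 (a): {m3}
  ✓ P
Run σ = ⟨aa⟩ on Q: start {n0}
  step 1 (a): {n1, n2}
  step 2 (a): ∅  — Q cannot continue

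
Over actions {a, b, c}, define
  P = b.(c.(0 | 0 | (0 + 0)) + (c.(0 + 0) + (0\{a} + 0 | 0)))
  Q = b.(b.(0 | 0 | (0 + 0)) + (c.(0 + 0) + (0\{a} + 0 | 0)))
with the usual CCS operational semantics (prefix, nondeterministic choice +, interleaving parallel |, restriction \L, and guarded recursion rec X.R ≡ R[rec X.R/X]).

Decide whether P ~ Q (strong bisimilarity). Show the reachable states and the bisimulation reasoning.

P's transition system — 4 states:
  u0 = b.(c.(0 | 0 | (0 + 0)) + (c.(0 + 0) + (0\{a} + 0 | 0))) has moves —b→ u1
  u1 = c.(0 | 0 | (0 + 0)) + (c.(0 + 0) + (0\{a} + 0 | 0)) has moves —c→ u2, —c→ u3
  u2 = 0 + 0 has moves deadlocked
  u3 = 0 | 0 | (0 + 0) has moves deadlocked
Q's transition system — 4 states:
  v0 = b.(b.(0 | 0 | (0 + 0)) + (c.(0 + 0) + (0\{a} + 0 | 0))) has moves —b→ v1
  v1 = b.(0 | 0 | (0 + 0)) + (c.(0 + 0) + (0\{a} + 0 | 0)) has moves —b→ v2, —c→ v3
  v2 = 0 | 0 | (0 + 0) has moves deadlocked
  v3 = 0 + 0 has moves deadlocked
Partition-refinement fixed point:
  B0 = {u0}
  B1 = {u1}
  B2 = {u2, u3, v2, v3}
  B3 = {v0}
  B4 = {v1}
u0 ∈ B0, v0 ∈ B3 → different blocks

P ≁ Q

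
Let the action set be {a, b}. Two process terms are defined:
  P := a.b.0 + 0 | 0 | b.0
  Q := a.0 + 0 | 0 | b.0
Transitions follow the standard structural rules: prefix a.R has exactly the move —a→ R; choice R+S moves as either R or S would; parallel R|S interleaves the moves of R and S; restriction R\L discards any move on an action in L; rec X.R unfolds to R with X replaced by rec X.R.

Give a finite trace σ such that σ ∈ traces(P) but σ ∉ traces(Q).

ab

Reachable graph of P (4 states):
  s0 = a.b.0 + 0 | 0 | b.0 | ··a··> s1, ··b··> s2
  s1 = b.0 | ··b··> s3
  s2 = 0 | 0 | 0 | (no moves)
  s3 = 0 | (no moves)
Reachable graph of Q (3 states):
  t0 = a.0 + 0 | 0 | b.0 | ··a··> t1, ··b··> t2
  t1 = 0 | (no moves)
  t2 = 0 | 0 | 0 | (no moves)
Run σ = ⟨ab⟩ on P: start {s0}
  [1] a ⇒ {s1}
  [2] b ⇒ {s3}
  P completes σ.
Run σ = ⟨ab⟩ on Q: start {t0}
  [1] a ⇒ {t1}
  [2] b ⇒ no successor for Q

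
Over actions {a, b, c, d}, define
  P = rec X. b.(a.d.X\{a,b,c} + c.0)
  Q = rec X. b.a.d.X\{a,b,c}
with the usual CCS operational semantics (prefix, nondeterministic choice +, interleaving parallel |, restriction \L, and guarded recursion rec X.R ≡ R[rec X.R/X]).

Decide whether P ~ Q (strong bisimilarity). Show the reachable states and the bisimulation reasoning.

Reachable graph of P (5 states):
  s0 = rec X. b.(a.d.X\{a,b,c} + c.0) :: --b--▸ s1
  s1 = a.d.(rec X. b.(a.d.X\{a,b,c} + c.0))\{a,b,c} + c.0 :: --a--▸ s2, --c--▸ s3
  s2 = d.(rec X. b.(a.d.X\{a,b,c} + c.0))\{a,b,c} :: --d--▸ s4
  s3 = 0 :: ∅
  s4 = (rec X. b.(a.d.X\{a,b,c} + c.0))\{a,b,c} :: ∅
Reachable graph of Q (4 states):
  t0 = rec X. b.a.d.X\{a,b,c} :: --b--▸ t1
  t1 = a.d.(rec X. b.a.d.X\{a,b,c})\{a,b,c} :: --a--▸ t2
  t2 = d.(rec X. b.a.d.X\{a,b,c})\{a,b,c} :: --d--▸ t3
  t3 = (rec X. b.a.d.X\{a,b,c})\{a,b,c} :: ∅
Bisimilarity quotient blocks:
  B0 = {s0}
  B1 = {s1}
  B2 = {s2, t2}
  B3 = {s3, s4, t3}
  B4 = {t0}
  B5 = {t1}
s0 ∈ B0, t0 ∈ B4 → different blocks

P ≁ Q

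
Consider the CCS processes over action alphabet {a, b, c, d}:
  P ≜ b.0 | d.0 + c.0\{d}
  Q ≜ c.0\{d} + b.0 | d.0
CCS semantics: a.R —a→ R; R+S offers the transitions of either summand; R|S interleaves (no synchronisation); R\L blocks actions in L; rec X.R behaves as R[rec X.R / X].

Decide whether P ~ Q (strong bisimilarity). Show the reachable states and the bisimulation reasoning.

bisimilar

Reachable graph of P (5 states):
  m0 = b.0 | d.0 + c.0\{d} | --b--▸ m1, --c--▸ m2, --d--▸ m3
  m1 = 0 | d.0 | --d--▸ m4
  m2 = 0\{d} | deadlocked
  m3 = b.0 | 0 | --b--▸ m4
  m4 = 0 | 0 | deadlocked
Reachable graph of Q (5 states):
  n0 = c.0\{d} + b.0 | d.0 | --b--▸ n1, --c--▸ n2, --d--▸ n3
  n1 = 0 | d.0 | --d--▸ n4
  n2 = 0\{d} | deadlocked
  n3 = b.0 | 0 | --b--▸ n4
  n4 = 0 | 0 | deadlocked
Partition-refinement fixed point:
  B0 = {m0, n0}
  B1 = {m3, n3}
  B2 = {m2, m4, n2, n4}
  B3 = {m1, n1}
m0 ∈ B0, n0 ∈ B0 → same block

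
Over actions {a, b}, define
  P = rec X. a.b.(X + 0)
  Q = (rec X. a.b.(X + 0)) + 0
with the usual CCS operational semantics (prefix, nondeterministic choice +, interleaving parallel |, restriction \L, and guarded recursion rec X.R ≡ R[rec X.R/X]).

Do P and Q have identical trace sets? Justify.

P's transition system — 3 states:
  u0 = rec X. a.b.(X + 0) → -a-> u1
  u1 = b.((rec X. a.b.(X + 0)) + 0) → -b-> u2
  u2 = (rec X. a.b.(X + 0)) + 0 → -a-> u1
Q's transition system — 2 states:
  v0 = (rec X. a.b.(X + 0)) + 0 → -a-> v1
  v1 = b.((rec X. a.b.(X + 0)) + 0) → -b-> v0
Bisimilarity quotient blocks:
  B0 = {u0, u2, v0}
  B1 = {u1, v1}
u0 ∈ B0, v0 ∈ B0 → same block
Bisimilar ⇒ trace-equivalent.

trace-equivalent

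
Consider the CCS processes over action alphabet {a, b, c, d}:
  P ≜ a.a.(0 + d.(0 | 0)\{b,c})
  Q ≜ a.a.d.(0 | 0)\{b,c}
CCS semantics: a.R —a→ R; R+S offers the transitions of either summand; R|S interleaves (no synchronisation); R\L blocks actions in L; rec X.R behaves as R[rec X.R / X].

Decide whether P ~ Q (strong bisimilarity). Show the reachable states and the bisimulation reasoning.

Reachable graph of P (4 states):
  s0 = a.a.(0 + d.(0 | 0)\{b,c}) | -a-> s1
  s1 = a.(0 + d.(0 | 0)\{b,c}) | -a-> s2
  s2 = 0 + d.(0 | 0)\{b,c} | -d-> s3
  s3 = (0 | 0)\{b,c} | ·
Reachable graph of Q (4 states):
  t0 = a.a.d.(0 | 0)\{b,c} | -a-> t1
  t1 = a.d.(0 | 0)\{b,c} | -a-> t2
  t2 = d.(0 | 0)\{b,c} | -d-> t3
  t3 = (0 | 0)\{b,c} | ·
Bisimilarity quotient blocks:
  B0 = {s0, t0}
  B1 = {s1, t1}
  B2 = {s2, t2}
  B3 = {s3, t3}
s0 ∈ B0, t0 ∈ B0 → same block

YES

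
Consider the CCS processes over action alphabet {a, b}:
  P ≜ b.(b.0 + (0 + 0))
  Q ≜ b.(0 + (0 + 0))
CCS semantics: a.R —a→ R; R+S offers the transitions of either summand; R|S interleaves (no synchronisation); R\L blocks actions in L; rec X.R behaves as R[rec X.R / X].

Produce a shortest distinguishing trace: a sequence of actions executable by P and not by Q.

bb

LTS(P): 3 reachable states
  s0 = b.(b.0 + (0 + 0)) has moves —b→ s1
  s1 = b.0 + (0 + 0) has moves —b→ s2
  s2 = 0 has moves ·
LTS(Q): 2 reachable states
  t0 = b.(0 + (0 + 0)) has moves —b→ t1
  t1 = 0 + (0 + 0) has moves ·
Executing bb from P (initial set {s0}):
  step 1 (b): {s1}
  step 2 (b): {s2}
  P completes σ.
Executing bb from Q (initial set {t0}):
  step 1 (b): {t1}
  step 2 (b): no successor for Q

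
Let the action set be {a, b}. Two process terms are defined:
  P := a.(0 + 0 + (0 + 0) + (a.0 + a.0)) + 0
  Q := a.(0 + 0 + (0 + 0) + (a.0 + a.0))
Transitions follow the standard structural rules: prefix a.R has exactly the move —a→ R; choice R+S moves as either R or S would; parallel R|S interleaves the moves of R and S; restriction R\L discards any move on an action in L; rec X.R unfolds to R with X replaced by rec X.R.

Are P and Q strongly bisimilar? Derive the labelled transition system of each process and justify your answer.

YES

LTS(P): 3 reachable states
  p0 = a.(0 + 0 + (0 + 0) + (a.0 + a.0)) + 0 → -a-> p1
  p1 = 0 + 0 + (0 + 0) + (a.0 + a.0) → -a-> p2
  p2 = 0 → ·
LTS(Q): 3 reachable states
  q0 = a.(0 + 0 + (0 + 0) + (a.0 + a.0)) → -a-> q1
  q1 = 0 + 0 + (0 + 0) + (a.0 + a.0) → -a-> q2
  q2 = 0 → ·
Partition-refinement fixed point:
  B0 = {p0, q0}
  B1 = {p1, q1}
  B2 = {p2, q2}
p0 ∈ B0, q0 ∈ B0 → same block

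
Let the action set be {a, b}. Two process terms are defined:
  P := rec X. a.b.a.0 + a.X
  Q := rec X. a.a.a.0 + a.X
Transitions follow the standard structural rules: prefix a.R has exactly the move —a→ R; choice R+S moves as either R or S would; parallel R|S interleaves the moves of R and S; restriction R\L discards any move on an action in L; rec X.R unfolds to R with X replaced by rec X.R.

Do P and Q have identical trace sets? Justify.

traces(P) ≠ traces(Q) — witness ⟨ab⟩

Reachable graph of P (4 states):
  s0 = rec X. a.b.a.0 + a.X ⊢ --a--▸ s0, --a--▸ s1
  s1 = b.a.0 ⊢ --b--▸ s2
  s2 = a.0 ⊢ --a--▸ s3
  s3 = 0 ⊢ stopped
Reachable graph of Q (4 states):
  t0 = rec X. a.a.a.0 + a.X ⊢ --a--▸ t0, --a--▸ t1
  t1 = a.a.0 ⊢ --a--▸ t2
  t2 = a.0 ⊢ --a--▸ t3
  t3 = 0 ⊢ stopped
Trace ⟨ab⟩ through P, begin at {s0}:
  [1] a ⇒ {s0, s1}
  [2] b ⇒ {s2}
  P completes σ.
Trace ⟨ab⟩ through Q, begin at {t0}:
  [1] a ⇒ {t0, t1}
  [2] b ⇒ no successor for Q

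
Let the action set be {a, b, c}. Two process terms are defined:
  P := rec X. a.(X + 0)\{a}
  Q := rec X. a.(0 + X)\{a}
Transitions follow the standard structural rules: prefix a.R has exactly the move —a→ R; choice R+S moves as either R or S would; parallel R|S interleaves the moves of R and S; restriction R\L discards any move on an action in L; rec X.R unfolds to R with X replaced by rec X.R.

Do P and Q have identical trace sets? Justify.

Reachable graph of P (2 states):
  s0 = rec X. a.(X + 0)\{a} | =a=> s1
  s1 = ((rec X. a.(X + 0)\{a}) + 0)\{a} | deadlocked
Reachable graph of Q (2 states):
  t0 = rec X. a.(0 + X)\{a} | =a=> t1
  t1 = (0 + (rec X. a.(0 + X)\{a}))\{a} | deadlocked
Bisimilarity quotient blocks:
  B0 = {s0, t0}
  B1 = {s1, t1}
s0 ∈ B0, t0 ∈ B0 → same block
Bisimilar ⇒ trace-equivalent.

YES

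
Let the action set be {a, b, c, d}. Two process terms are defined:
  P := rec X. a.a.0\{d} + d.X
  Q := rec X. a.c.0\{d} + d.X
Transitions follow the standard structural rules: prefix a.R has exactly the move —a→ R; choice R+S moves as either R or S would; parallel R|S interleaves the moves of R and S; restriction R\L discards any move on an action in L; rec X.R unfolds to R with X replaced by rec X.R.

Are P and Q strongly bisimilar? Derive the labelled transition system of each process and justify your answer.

LTS(P): 3 reachable states
  p0 = rec X. a.a.0\{d} + d.X ⊢ —a→ p1, —d→ p0
  p1 = a.0\{d} ⊢ —a→ p2
  p2 = 0\{d} ⊢ stopped
LTS(Q): 3 reachable states
  q0 = rec X. a.c.0\{d} + d.X ⊢ —a→ q1, —d→ q0
  q1 = c.0\{d} ⊢ —c→ q2
  q2 = 0\{d} ⊢ stopped
Partition-refinement fixed point:
  B0 = {p0}
  B1 = {p1}
  B2 = {p2, q2}
  B3 = {q0}
  B4 = {q1}
p0 ∈ B0, q0 ∈ B3 → different blocks

P ≁ Q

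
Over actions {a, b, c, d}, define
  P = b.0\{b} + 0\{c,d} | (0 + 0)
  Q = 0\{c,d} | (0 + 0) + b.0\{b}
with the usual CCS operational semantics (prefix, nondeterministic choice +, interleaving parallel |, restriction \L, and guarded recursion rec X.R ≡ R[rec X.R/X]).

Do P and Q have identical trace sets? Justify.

Reachable graph of P (2 states):
  u0 = b.0\{b} + 0\{c,d} | (0 + 0) ⊢ ··b··> u1
  u1 = 0\{b} ⊢ (no moves)
Reachable graph of Q (2 states):
  v0 = 0\{c,d} | (0 + 0) + b.0\{b} ⊢ ··b··> v1
  v1 = 0\{b} ⊢ (no moves)
Partition-refinement fixed point:
  B0 = {u0, v0}
  B1 = {u1, v1}
u0 ∈ B0, v0 ∈ B0 → same block
Bisimilar ⇒ trace-equivalent.

trace-equivalent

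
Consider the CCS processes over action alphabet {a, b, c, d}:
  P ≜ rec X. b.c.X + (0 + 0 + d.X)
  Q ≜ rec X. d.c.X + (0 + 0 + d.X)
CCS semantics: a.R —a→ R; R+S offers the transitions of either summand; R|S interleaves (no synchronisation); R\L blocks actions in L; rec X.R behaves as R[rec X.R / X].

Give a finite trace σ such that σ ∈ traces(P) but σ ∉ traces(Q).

P's transition system — 2 states:
  p0 = rec X. b.c.X + (0 + 0 + d.X) ⊢ ··b··> p1, ··d··> p0
  p1 = c.(rec X. b.c.X + (0 + 0 + d.X)) ⊢ ··c··> p0
Q's transition system — 2 states:
  q0 = rec X. d.c.X + (0 + 0 + d.X) ⊢ ··d··> q0, ··d··> q1
  q1 = c.(rec X. d.c.X + (0 + 0 + d.X)) ⊢ ··c··> q0
Executing b from P (initial set {p0}):
  step 1 (b): {p1}
  ✓ P
Executing b from Q (initial set {q0}):
  step 1 (b): ∅ (Q stuck)

b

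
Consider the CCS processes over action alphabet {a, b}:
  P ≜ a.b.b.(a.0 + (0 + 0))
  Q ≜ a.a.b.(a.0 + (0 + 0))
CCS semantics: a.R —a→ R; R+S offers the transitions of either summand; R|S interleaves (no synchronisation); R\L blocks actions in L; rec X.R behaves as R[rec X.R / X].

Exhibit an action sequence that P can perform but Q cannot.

ab

Reachable graph of P (5 states):
  s0 = a.b.b.(a.0 + (0 + 0)) → -a-> s1
  s1 = b.b.(a.0 + (0 + 0)) → -b-> s2
  s2 = b.(a.0 + (0 + 0)) → -b-> s3
  s3 = a.0 + (0 + 0) → -a-> s4
  s4 = 0 → ∅
Reachable graph of Q (5 states):
  t0 = a.a.b.(a.0 + (0 + 0)) → -a-> t1
  t1 = a.b.(a.0 + (0 + 0)) → -a-> t2
  t2 = b.(a.0 + (0 + 0)) → -b-> t3
  t3 = a.0 + (0 + 0) → -a-> t4
  t4 = 0 → ∅
Run σ = ⟨ab⟩ on P: start {s0}
  after a @ step 1: {s1}
  after b @ step 2: {s2}
  ✓ P
Run σ = ⟨ab⟩ on Q: start {t0}
  after a @ step 1: {t1}
  after b @ step 2: no successor for Q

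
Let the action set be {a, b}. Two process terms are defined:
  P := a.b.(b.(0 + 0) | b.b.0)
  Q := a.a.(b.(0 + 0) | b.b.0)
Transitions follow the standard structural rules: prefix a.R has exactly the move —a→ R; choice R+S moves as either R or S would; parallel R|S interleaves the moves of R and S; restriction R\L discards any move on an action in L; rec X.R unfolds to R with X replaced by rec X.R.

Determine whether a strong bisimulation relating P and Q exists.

NO

Reachable graph of P (8 states):
  u0 = a.b.(b.(0 + 0) | b.b.0) :: —a→ u1
  u1 = b.(b.(0 + 0) | b.b.0) :: —b→ u2
  u2 = b.(0 + 0) | b.b.0 :: —b→ u3, —b→ u4
  u3 = (0 + 0) | b.b.0 :: —b→ u5
  u4 = b.(0 + 0) | b.0 :: —b→ u5, —b→ u6
  u5 = (0 + 0) | b.0 :: —b→ u7
  u6 = b.(0 + 0) | 0 :: —b→ u7
  u7 = (0 + 0) | 0 :: stopped
Reachable graph of Q (8 states):
  v0 = a.a.(b.(0 + 0) | b.b.0) :: —a→ v1
  v1 = a.(b.(0 + 0) | b.b.0) :: —a→ v2
  v2 = b.(0 + 0) | b.b.0 :: —b→ v3, —b→ v4
  v3 = (0 + 0) | b.b.0 :: —b→ v5
  v4 = b.(0 + 0) | b.0 :: —b→ v5, —b→ v6
  v5 = (0 + 0) | b.0 :: —b→ v7
  v6 = b.(0 + 0) | 0 :: —b→ v7
  v7 = (0 + 0) | 0 :: stopped
Coarsest stable partition (strong bisimilarity classes):
  B0 = {u0}
  B1 = {u1}
  B2 = {u2, v2}
  B3 = {u3, u4, v3, v4}
  B4 = {u5, u6, v5, v6}
  B5 = {u7, v7}
  B6 = {v0}
  B7 = {v1}
u0 ∈ B0, v0 ∈ B6 → different blocks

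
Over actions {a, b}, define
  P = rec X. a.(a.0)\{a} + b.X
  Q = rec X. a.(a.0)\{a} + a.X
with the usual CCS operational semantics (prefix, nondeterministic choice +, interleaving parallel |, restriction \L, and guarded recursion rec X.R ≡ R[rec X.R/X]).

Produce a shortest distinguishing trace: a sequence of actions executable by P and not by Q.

Reachable graph of P (2 states):
  s0 = rec X. a.(a.0)\{a} + b.X → ··a··> s1, ··b··> s0
  s1 = (a.0)\{a} → ·
Reachable graph of Q (2 states):
  t0 = rec X. a.(a.0)\{a} + a.X → ··a··> t0, ··a··> t1
  t1 = (a.0)\{a} → ·
Trace ⟨b⟩ through P, begin at {s0}:
  after b @ step 1: {s0}
  ✓ P
Trace ⟨b⟩ through Q, begin at {t0}:
  after b @ step 1: ∅ (Q stuck)

b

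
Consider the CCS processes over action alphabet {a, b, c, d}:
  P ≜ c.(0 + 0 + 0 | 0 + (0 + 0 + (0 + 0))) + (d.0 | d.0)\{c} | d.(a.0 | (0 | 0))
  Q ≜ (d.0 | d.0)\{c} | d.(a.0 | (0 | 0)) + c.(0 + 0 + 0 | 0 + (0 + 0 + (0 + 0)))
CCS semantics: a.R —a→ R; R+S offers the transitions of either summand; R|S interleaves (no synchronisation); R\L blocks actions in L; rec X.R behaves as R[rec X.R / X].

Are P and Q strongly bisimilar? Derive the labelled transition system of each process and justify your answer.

P ~ Q

P's transition system — 13 states:
  p0 = c.(0 + 0 + 0 | 0 + (0 + 0 + (0 + 0))) + (d.0 | d.0)\{c} | d.(a.0 | (0 | 0)) has moves --c--▸ p1, --d--▸ p2, --d--▸ p3, --d--▸ p4
  p1 = 0 + 0 + 0 | 0 + (0 + 0 + (0 + 0)) has moves deadlocked
  p2 = (0 | d.0)\{c} | d.(a.0 | (0 | 0)) has moves --d--▸ p5, --d--▸ p6
  p3 = (d.0 | 0)\{c} | d.(a.0 | (0 | 0)) has moves --d--▸ p5, --d--▸ p7
  p4 = (d.0 | d.0)\{c} | (a.0 | (0 | 0)) has moves --a--▸ p8, --d--▸ p6, --d--▸ p7
  p5 = (0 | 0)\{c} | d.(a.0 | (0 | 0)) has moves --d--▸ p9
  p6 = (0 | d.0)\{c} | (a.0 | (0 | 0)) has moves --a--▸ p10, --d--▸ p9
  p7 = (d.0 | 0)\{c} | (a.0 | (0 | 0)) has moves --a--▸ p11, --d--▸ p9
  p8 = (d.0 | d.0)\{c} | (0 | (0 | 0)) has moves --d--▸ p10, --d--▸ p11
  p9 = (0 | 0)\{c} | (a.0 | (0 | 0)) has moves --a--▸ p12
  p10 = (0 | d.0)\{c} | (0 | (0 | 0)) has moves --d--▸ p12
  p11 = (d.0 | 0)\{c} | (0 | (0 | 0)) has moves --d--▸ p12
  p12 = (0 | 0)\{c} | (0 | (0 | 0)) has moves deadlocked
Q's transition system — 13 states:
  q0 = (d.0 | d.0)\{c} | d.(a.0 | (0 | 0)) + c.(0 + 0 + 0 | 0 + (0 + 0 + (0 + 0))) has moves --c--▸ q1, --d--▸ q2, --d--▸ q3, --d--▸ q4
  q1 = 0 + 0 + 0 | 0 + (0 + 0 + (0 + 0)) has moves deadlocked
  q2 = (0 | d.0)\{c} | d.(a.0 | (0 | 0)) has moves --d--▸ q5, --d--▸ q6
  q3 = (d.0 | 0)\{c} | d.(a.0 | (0 | 0)) has moves --d--▸ q5, --d--▸ q7
  q4 = (d.0 | d.0)\{c} | (a.0 | (0 | 0)) has moves --a--▸ q8, --d--▸ q6, --d--▸ q7
  q5 = (0 | 0)\{c} | d.(a.0 | (0 | 0)) has moves --d--▸ q9
  q6 = (0 | d.0)\{c} | (a.0 | (0 | 0)) has moves --a--▸ q10, --d--▸ q9
  q7 = (d.0 | 0)\{c} | (a.0 | (0 | 0)) has moves --a--▸ q11, --d--▸ q9
  q8 = (d.0 | d.0)\{c} | (0 | (0 | 0)) has moves --d--▸ q10, --d--▸ q11
  q9 = (0 | 0)\{c} | (a.0 | (0 | 0)) has moves --a--▸ q12
  q10 = (0 | d.0)\{c} | (0 | (0 | 0)) has moves --d--▸ q12
  q11 = (d.0 | 0)\{c} | (0 | (0 | 0)) has moves --d--▸ q12
  q12 = (0 | 0)\{c} | (0 | (0 | 0)) has moves deadlocked
Bisimilarity quotient blocks:
  B0 = {p0, q0}
  B1 = {p4, q4}
  B2 = {p6, p7, q6, q7}
  B3 = {p10, p11, q10, q11}
  B4 = {p1, p12, q1, q12}
  B5 = {p9, q9}
  B6 = {p8, q8}
  B7 = {p2, p3, q2, q3}
  B8 = {p5, q5}
p0 ∈ B0, q0 ∈ B0 → same block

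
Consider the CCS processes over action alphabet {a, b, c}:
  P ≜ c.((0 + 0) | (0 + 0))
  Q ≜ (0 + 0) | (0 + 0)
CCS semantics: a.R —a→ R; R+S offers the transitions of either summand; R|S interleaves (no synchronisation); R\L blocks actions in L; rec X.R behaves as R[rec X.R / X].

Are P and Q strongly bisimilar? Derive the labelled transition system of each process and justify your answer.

Reachable graph of P (2 states):
  u0 = c.((0 + 0) | (0 + 0)) ⊢ ··c··> u1
  u1 = (0 + 0) | (0 + 0) ⊢ (no moves)
Reachable graph of Q (1 states):
  v0 = (0 + 0) | (0 + 0) ⊢ (no moves)
Bisimilarity quotient blocks:
  B0 = {u0}
  B1 = {u1, v0}
u0 ∈ B0, v0 ∈ B1 → different blocks

not bisimilar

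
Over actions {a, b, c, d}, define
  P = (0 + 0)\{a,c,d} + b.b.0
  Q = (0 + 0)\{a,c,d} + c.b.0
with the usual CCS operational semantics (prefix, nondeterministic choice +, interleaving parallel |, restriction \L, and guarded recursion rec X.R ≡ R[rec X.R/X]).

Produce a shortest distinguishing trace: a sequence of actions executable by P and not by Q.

b

P's transition system — 3 states:
  m0 = (0 + 0)\{a,c,d} + b.b.0 has moves ··b··> m1
  m1 = b.0 has moves ··b··> m2
  m2 = 0 has moves stopped
Q's transition system — 3 states:
  n0 = (0 + 0)\{a,c,d} + c.b.0 has moves ··c··> n1
  n1 = b.0 has moves ··b··> n2
  n2 = 0 has moves stopped
Executing b from P (initial set {m0}):
  [1] b ⇒ {m1}
  — P admits the full trace.
Executing b from Q (initial set {n0}):
  [1] b ⇒ ∅  — Q cannot continue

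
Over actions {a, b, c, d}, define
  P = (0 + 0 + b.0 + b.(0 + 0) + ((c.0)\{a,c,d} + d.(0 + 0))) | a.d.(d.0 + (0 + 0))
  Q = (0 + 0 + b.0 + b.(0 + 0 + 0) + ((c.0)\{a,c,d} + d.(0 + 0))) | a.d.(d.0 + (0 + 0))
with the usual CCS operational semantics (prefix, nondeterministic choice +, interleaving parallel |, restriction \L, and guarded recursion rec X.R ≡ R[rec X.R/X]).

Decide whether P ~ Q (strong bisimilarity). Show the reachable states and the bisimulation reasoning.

bisimilar

LTS(P): 12 reachable states
  p0 = (0 + 0 + b.0 + b.(0 + 0) + ((c.0)\{a,c,d} + d.(0 + 0))) | a.d.(d.0 + (0 + 0)) has moves --a--▸ p1, --b--▸ p2, --b--▸ p3, --d--▸ p2
  p1 = (0 + 0 + b.0 + b.(0 + 0) + ((c.0)\{a,c,d} + d.(0 + 0))) | d.(d.0 + (0 + 0)) has moves --b--▸ p4, --b--▸ p5, --d--▸ p4, --d--▸ p6
  p2 = (0 + 0) | a.d.(d.0 + (0 + 0)) has moves --a--▸ p4
  p3 = 0 | a.d.(d.0 + (0 + 0)) has moves --a--▸ p5
  p4 = (0 + 0) | d.(d.0 + (0 + 0)) has moves --d--▸ p7
  p5 = 0 | d.(d.0 + (0 + 0)) has moves --d--▸ p8
  p6 = (0 + 0 + b.0 + b.(0 + 0) + ((c.0)\{a,c,d} + d.(0 + 0))) | (d.0 + (0 + 0)) has moves --b--▸ p7, --b--▸ p8, --d--▸ p7, --d--▸ p9
  p7 = (0 + 0) | (d.0 + (0 + 0)) has moves --d--▸ p10
  p8 = 0 | (d.0 + (0 + 0)) has moves --d--▸ p11
  p9 = (0 + 0 + b.0 + b.(0 + 0) + ((c.0)\{a,c,d} + d.(0 + 0))) | 0 has moves --b--▸ p10, --b--▸ p11, --d--▸ p10
  p10 = (0 + 0) | 0 has moves ∅
  p11 = 0 | 0 has moves ∅
LTS(Q): 16 reachable states
  q0 = (0 + 0 + b.0 + b.(0 + 0 + 0) + ((c.0)\{a,c,d} + d.(0 + 0))) | a.d.(d.0 + (0 + 0)) has moves --a--▸ q1, --b--▸ q2, --b--▸ q3, --d--▸ q4
  q1 = (0 + 0 + b.0 + b.(0 + 0 + 0) + ((c.0)\{a,c,d} + d.(0 + 0))) | d.(d.0 + (0 + 0)) has moves --b--▸ q5, --b--▸ q6, --d--▸ q7, --d--▸ q8
  q2 = (0 + 0 + 0) | a.d.(d.0 + (0 + 0)) has moves --a--▸ q5
  q3 = 0 | a.d.(d.0 + (0 + 0)) has moves --a--▸ q6
  q4 = (0 + 0) | a.d.(d.0 + (0 + 0)) has moves --a--▸ q8
  q5 = (0 + 0 + 0) | d.(d.0 + (0 + 0)) has moves --d--▸ q9
  q6 = 0 | d.(d.0 + (0 + 0)) has moves --d--▸ q10
  q7 = (0 + 0 + b.0 + b.(0 + 0 + 0) + ((c.0)\{a,c,d} + d.(0 + 0))) | (d.0 + (0 + 0)) has moves --b--▸ q10, --b--▸ q9, --d--▸ q11, --d--▸ q12
  q8 = (0 + 0) | d.(d.0 + (0 + 0)) has moves --d--▸ q12
  q9 = (0 + 0 + 0) | (d.0 + (0 + 0)) has moves --d--▸ q13
  q10 = 0 | (d.0 + (0 + 0)) has moves --d--▸ q14
  q11 = (0 + 0 + b.0 + b.(0 + 0 + 0) + ((c.0)\{a,c,d} + d.(0 + 0))) | 0 has moves --b--▸ q13, --b--▸ q14, --d--▸ q15
  q12 = (0 + 0) | (d.0 + (0 + 0)) has moves --d--▸ q15
  q13 = (0 + 0 + 0) | 0 has moves ∅
  q14 = 0 | 0 has moves ∅
  q15 = (0 + 0) | 0 has moves ∅
Partition-refinement fixed point:
  B0 = {p0, q0}
  B1 = {p1, q1}
  B2 = {p4, p5, q5, q6, q8}
  B3 = {p7, p8, q10, q12, q9}
  B4 = {p10, p11, q13, q14, q15}
  B5 = {p6, q7}
  B6 = {p9, q11}
  B7 = {p2, p3, q2, q3, q4}
p0 ∈ B0, q0 ∈ B0 → same block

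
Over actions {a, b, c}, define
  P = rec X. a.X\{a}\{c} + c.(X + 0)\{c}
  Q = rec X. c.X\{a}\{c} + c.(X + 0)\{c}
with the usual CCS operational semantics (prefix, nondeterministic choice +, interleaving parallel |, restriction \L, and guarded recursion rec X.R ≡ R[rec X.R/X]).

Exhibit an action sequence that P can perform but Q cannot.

LTS(P): 4 reachable states
  u0 = rec X. a.X\{a}\{c} + c.(X + 0)\{c} has moves ··a··> u1, ··c··> u2
  u1 = (rec X. a.X\{a}\{c} + c.(X + 0)\{c})\{a}\{c} has moves (no moves)
  u2 = ((rec X. a.X\{a}\{c} + c.(X + 0)\{c}) + 0)\{c} has moves ··a··> u3
  u3 = (rec X. a.X\{a}\{c} + c.(X + 0)\{c})\{a}\{c}\{c} has moves (no moves)
LTS(Q): 3 reachable states
  v0 = rec X. c.X\{a}\{c} + c.(X + 0)\{c} has moves ··c··> v1, ··c··> v2
  v1 = ((rec X. c.X\{a}\{c} + c.(X + 0)\{c}) + 0)\{c} has moves (no moves)
  v2 = (rec X. c.X\{a}\{c} + c.(X + 0)\{c})\{a}\{c} has moves (no moves)
Trace ⟨a⟩ through P, begin at {u0}:
  step 1 (a): {u1}
  P completes σ.
Trace ⟨a⟩ through Q, begin at {v0}:
  step 1 (a): no successor for Q

a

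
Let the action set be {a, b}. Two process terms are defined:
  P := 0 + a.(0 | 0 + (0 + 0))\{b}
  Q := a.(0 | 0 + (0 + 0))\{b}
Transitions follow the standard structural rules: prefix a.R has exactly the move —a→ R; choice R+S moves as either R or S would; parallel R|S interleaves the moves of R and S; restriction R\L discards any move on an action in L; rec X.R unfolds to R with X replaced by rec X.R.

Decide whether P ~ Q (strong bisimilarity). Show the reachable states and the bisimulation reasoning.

LTS(P): 2 reachable states
  m0 = 0 + a.(0 | 0 + (0 + 0))\{b} :: =a=> m1
  m1 = (0 | 0 + (0 + 0))\{b} :: stopped
LTS(Q): 2 reachable states
  n0 = a.(0 | 0 + (0 + 0))\{b} :: =a=> n1
  n1 = (0 | 0 + (0 + 0))\{b} :: stopped
Coarsest stable partition (strong bisimilarity classes):
  B0 = {m0, n0}
  B1 = {m1, n1}
m0 ∈ B0, n0 ∈ B0 → same block

P ~ Q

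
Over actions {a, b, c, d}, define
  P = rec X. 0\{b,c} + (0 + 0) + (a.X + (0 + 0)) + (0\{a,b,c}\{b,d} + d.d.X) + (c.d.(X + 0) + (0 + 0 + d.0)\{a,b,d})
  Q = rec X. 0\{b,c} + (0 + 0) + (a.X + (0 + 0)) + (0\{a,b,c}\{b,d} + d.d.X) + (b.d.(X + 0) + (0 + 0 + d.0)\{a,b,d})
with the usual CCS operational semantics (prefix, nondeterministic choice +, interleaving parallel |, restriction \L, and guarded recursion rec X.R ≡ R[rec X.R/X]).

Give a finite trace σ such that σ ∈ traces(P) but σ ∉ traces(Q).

c

Reachable graph of P (4 states):
  s0 = rec X. 0\{b,c} + (0 + 0) + (a.X + (0 + 0)) + (0\{a,b,c}\{b,d} + d.d.X) + (c.d.(X + 0) + (0 + 0 + d.0)\{a,b,d}) → -a-> s0, -c-> s1, -d-> s2
  s1 = d.((rec X. 0\{b,c} + (0 + 0) + (a.X + (0 + 0)) + (0\{a,b,c}\{b,d} + d.d.X) + (c.d.(X + 0) + (0 + 0 + d.0)\{a,b,d})) + 0) → -d-> s3
  s2 = d.(rec X. 0\{b,c} + (0 + 0) + (a.X + (0 + 0)) + (0\{a,b,c}\{b,d} + d.d.X) + (c.d.(X + 0) + (0 + 0 + d.0)\{a,b,d})) → -d-> s0
  s3 = (rec X. 0\{b,c} + (0 + 0) + (a.X + (0 + 0)) + (0\{a,b,c}\{b,d} + d.d.X) + (c.d.(X + 0) + (0 + 0 + d.0)\{a,b,d})) + 0 → -a-> s0, -c-> s1, -d-> s2
Reachable graph of Q (4 states):
  t0 = rec X. 0\{b,c} + (0 + 0) + (a.X + (0 + 0)) + (0\{a,b,c}\{b,d} + d.d.X) + (b.d.(X + 0) + (0 + 0 + d.0)\{a,b,d}) → -a-> t0, -b-> t1, -d-> t2
  t1 = d.((rec X. 0\{b,c} + (0 + 0) + (a.X + (0 + 0)) + (0\{a,b,c}\{b,d} + d.d.X) + (b.d.(X + 0) + (0 + 0 + d.0)\{a,b,d})) + 0) → -d-> t3
  t2 = d.(rec X. 0\{b,c} + (0 + 0) + (a.X + (0 + 0)) + (0\{a,b,c}\{b,d} + d.d.X) + (b.d.(X + 0) + (0 + 0 + d.0)\{a,b,d})) → -d-> t0
  t3 = (rec X. 0\{b,c} + (0 + 0) + (a.X + (0 + 0)) + (0\{a,b,c}\{b,d} + d.d.X) + (b.d.(X + 0) + (0 + 0 + d.0)\{a,b,d})) + 0 → -a-> t0, -b-> t1, -d-> t2
Trace ⟨c⟩ through P, begin at {s0}:
  step 1 (c): {s1}
  ✓ P
Trace ⟨c⟩ through Q, begin at {t0}:
  step 1 (c): ∅ (Q stuck)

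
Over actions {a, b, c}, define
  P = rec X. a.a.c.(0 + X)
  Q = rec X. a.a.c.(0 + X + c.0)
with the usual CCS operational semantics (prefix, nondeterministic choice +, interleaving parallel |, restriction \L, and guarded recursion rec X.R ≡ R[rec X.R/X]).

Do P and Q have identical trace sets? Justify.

traces(P) ≠ traces(Q) — witness ⟨aacc⟩

LTS(P): 4 reachable states
  p0 = rec X. a.a.c.(0 + X) → --a--▸ p1
  p1 = a.c.(0 + (rec X. a.a.c.(0 + X))) → --a--▸ p2
  p2 = c.(0 + (rec X. a.a.c.(0 + X))) → --c--▸ p3
  p3 = 0 + (rec X. a.a.c.(0 + X)) → --a--▸ p1
LTS(Q): 5 reachable states
  q0 = rec X. a.a.c.(0 + X + c.0) → --a--▸ q1
  q1 = a.c.(0 + (rec X. a.a.c.(0 + X + c.0)) + c.0) → --a--▸ q2
  q2 = c.(0 + (rec X. a.a.c.(0 + X + c.0)) + c.0) → --c--▸ q3
  q3 = 0 + (rec X. a.a.c.(0 + X + c.0)) + c.0 → --a--▸ q1, --c--▸ q4
  q4 = 0 → (no moves)
Trace ⟨aacc⟩ through Q, begin at {q0}:
  step 1 (a): {q1}
  step 2 (a): {q2}
  step 3 (c): {q3}
  step 4 (c): {q4}
  ✓ Q
Trace ⟨aacc⟩ through P, begin at {p0}:
  step 1 (a): {p1}
  step 2 (a): {p2}
  step 3 (c): {p3}
  step 4 (c): ∅ (P stuck)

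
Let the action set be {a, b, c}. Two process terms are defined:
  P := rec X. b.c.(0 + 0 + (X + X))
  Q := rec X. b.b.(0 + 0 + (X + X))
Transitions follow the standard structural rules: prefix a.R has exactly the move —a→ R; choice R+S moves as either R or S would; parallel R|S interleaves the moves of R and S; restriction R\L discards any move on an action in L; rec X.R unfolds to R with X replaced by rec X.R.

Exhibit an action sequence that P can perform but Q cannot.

P's transition system — 3 states:
  s0 = rec X. b.c.(0 + 0 + (X + X)) ⊢ —b→ s1
  s1 = c.(0 + 0 + ((rec X. b.c.(0 + 0 + (X + X))) + (rec X. b.c.(0 + 0 + (X + X))))) ⊢ —c→ s2
  s2 = 0 + 0 + ((rec X. b.c.(0 + 0 + (X + X))) + (rec X. b.c.(0 + 0 + (X + X)))) ⊢ —b→ s1
Q's transition system — 3 states:
  t0 = rec X. b.b.(0 + 0 + (X + X)) ⊢ —b→ t1
  t1 = b.(0 + 0 + ((rec X. b.b.(0 + 0 + (X + X))) + (rec X. b.b.(0 + 0 + (X + X))))) ⊢ —b→ t2
  t2 = 0 + 0 + ((rec X. b.b.(0 + 0 + (X + X))) + (rec X. b.b.(0 + 0 + (X + X)))) ⊢ —b→ t1
Trace ⟨bc⟩ through P, begin at {s0}:
  after b @ step 1: {s1}
  after c @ step 2: {s2}
  P completes σ.
Trace ⟨bc⟩ through Q, begin at {t0}:
  after b @ step 1: {t1}
  after c @ step 2: ∅ (Q stuck)

bc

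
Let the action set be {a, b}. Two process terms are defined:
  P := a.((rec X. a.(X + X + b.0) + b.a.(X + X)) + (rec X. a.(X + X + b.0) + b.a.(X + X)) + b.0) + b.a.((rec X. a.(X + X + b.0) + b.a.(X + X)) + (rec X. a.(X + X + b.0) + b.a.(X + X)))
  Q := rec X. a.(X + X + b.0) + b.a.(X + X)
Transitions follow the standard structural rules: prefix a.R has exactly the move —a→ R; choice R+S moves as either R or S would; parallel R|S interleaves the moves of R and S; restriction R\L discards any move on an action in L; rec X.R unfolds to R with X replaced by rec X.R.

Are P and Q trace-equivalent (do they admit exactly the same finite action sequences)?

LTS(P): 5 reachable states
  s0 = a.((rec X. a.(X + X + b.0) + b.a.(X + X)) + (rec X. a.(X + X + b.0) + b.a.(X + X)) + b.0) + b.a.((rec X. a.(X + X + b.0) + b.a.(X + X)) + (rec X. a.(X + X + b.0) + b.a.(X + X))) ⊢ =a=> s1, =b=> s2
  s1 = (rec X. a.(X + X + b.0) + b.a.(X + X)) + (rec X. a.(X + X + b.0) + b.a.(X + X)) + b.0 ⊢ =a=> s1, =b=> s2, =b=> s3
  s2 = a.((rec X. a.(X + X + b.0) + b.a.(X + X)) + (rec X. a.(X + X + b.0) + b.a.(X + X))) ⊢ =a=> s4
  s3 = 0 ⊢ ·
  s4 = (rec X. a.(X + X + b.0) + b.a.(X + X)) + (rec X. a.(X + X + b.0) + b.a.(X + X)) ⊢ =a=> s1, =b=> s2
LTS(Q): 5 reachable states
  t0 = rec X. a.(X + X + b.0) + b.a.(X + X) ⊢ =a=> t1, =b=> t2
  t1 = (rec X. a.(X + X + b.0) + b.a.(X + X)) + (rec X. a.(X + X + b.0) + b.a.(X + X)) + b.0 ⊢ =a=> t1, =b=> t2, =b=> t3
  t2 = a.((rec X. a.(X + X + b.0) + b.a.(X + X)) + (rec X. a.(X + X + b.0) + b.a.(X + X))) ⊢ =a=> t4
  t3 = 0 ⊢ ·
  t4 = (rec X. a.(X + X + b.0) + b.a.(X + X)) + (rec X. a.(X + X + b.0) + b.a.(X + X)) ⊢ =a=> t1, =b=> t2
Partition-refinement fixed point:
  B0 = {s0, s4, t0, t4}
  B1 = {s2, t2}
  B2 = {s1, t1}
  B3 = {s3, t3}
s0 ∈ B0, t0 ∈ B0 → same block
Bisimilar ⇒ trace-equivalent.

trace-equivalent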